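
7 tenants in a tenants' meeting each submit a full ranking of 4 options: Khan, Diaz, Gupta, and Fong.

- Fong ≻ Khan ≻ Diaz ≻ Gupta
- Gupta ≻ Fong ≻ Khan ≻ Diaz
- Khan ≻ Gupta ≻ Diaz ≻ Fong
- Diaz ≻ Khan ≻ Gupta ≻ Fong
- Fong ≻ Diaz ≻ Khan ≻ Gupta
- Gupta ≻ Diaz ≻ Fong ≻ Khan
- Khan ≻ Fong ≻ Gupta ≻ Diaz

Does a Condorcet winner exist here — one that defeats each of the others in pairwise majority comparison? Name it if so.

There is no Condorcet winner

Head-to-head results (7 voters total):
Khan vs Diaz: Khan wins 4–3.
Khan vs Gupta: Khan wins 5–2.
Khan vs Fong: Fong wins 4–3.
Diaz vs Gupta: Gupta wins 4–3.
Diaz vs Fong: Fong wins 4–3.
Gupta vs Fong: Gupta wins 4–3.
No candidate beats all others: Khan beats Gupta beats Fong beats Khan, a majority cycle.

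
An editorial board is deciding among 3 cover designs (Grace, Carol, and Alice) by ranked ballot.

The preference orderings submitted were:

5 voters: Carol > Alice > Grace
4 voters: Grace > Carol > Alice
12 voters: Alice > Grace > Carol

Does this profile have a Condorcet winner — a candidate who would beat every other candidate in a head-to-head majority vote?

Head-to-head results (21 voters total):
Grace vs Carol: Grace wins 16–5.
Grace vs Alice: Alice wins 17–4.
Carol vs Alice: Alice wins 12–9.
Alice beats each rival — Grace (17–4), Carol (12–9) — so Alice is the Condorcet winner.

Yes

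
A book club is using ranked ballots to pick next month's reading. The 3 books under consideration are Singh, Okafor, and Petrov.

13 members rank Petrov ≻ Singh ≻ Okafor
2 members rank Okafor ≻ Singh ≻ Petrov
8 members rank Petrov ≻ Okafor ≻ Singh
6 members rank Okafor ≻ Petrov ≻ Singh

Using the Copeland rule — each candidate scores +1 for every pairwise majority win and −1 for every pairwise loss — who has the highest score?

Pairwise results:
  Singh vs Okafor: Okafor wins 16–13.
  Singh vs Petrov: Petrov wins 27–2.
  Okafor vs Petrov: Petrov wins 21–8.
Copeland scores (wins − losses):
  Singh: 0 − 2 = -2
  Okafor: 1 − 1 = 0
  Petrov: 2 − 0 = 2
Petrov has the best Copeland score.

Petrov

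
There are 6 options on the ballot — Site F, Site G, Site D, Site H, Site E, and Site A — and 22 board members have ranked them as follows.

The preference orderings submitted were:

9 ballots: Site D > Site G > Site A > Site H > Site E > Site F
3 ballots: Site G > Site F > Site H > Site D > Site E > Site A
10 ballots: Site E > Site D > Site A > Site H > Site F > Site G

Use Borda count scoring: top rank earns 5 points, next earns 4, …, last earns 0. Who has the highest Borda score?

Borda scores:
  Site F: 9·0 + 3·4 + 10·1 = 22
  Site G: 9·4 + 3·5 + 10·0 = 51
  Site D: 9·5 + 3·2 + 10·4 = 91
  Site H: 9·2 + 3·3 + 10·2 = 47
  Site E: 9·1 + 3·1 + 10·5 = 62
  Site A: 9·3 + 3·0 + 10·3 = 57
Site D has the highest total.

Site D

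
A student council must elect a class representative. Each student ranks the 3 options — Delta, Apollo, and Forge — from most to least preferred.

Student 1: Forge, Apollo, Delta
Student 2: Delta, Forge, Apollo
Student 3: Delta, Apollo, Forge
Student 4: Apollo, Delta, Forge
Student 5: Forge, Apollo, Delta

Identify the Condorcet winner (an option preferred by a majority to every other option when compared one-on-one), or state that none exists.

Head-to-head results (5 voters total):
Delta vs Apollo: Apollo wins 3–2.
Delta vs Forge: Delta wins 3–2.
Apollo vs Forge: Forge wins 3–2.
No candidate beats all others: Delta beats Forge beats Apollo beats Delta, a majority cycle.

There is no Condorcet winner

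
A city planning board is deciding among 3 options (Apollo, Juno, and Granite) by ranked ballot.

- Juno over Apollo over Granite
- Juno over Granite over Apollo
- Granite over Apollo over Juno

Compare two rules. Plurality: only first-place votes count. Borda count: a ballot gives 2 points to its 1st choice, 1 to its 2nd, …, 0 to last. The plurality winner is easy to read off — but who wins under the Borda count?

Plurality first-place counts: Apollo 0, Juno 2, Granite 1 → Juno.
Borda totals: Apollo 2, Juno 4, Granite 3 → Juno.

Juno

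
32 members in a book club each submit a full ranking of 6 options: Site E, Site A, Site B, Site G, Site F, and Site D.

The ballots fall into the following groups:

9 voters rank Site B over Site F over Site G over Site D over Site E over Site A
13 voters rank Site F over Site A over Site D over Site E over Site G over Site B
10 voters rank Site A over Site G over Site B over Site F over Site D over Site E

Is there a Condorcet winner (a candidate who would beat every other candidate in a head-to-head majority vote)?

Head-to-head results (32 voters total):
Site E vs Site A: Site A wins 23–9.
Site E vs Site B: Site B wins 19–13.
Site E vs Site G: Site G wins 19–13.
Site E vs Site F: Site F wins 32–0.
Site E vs Site D: Site D wins 32–0.
Site A vs Site B: Site A wins 23–9.
Site A vs Site G: Site A wins 23–9.
Site A vs Site F: Site F wins 22–10.
Site A vs Site D: Site A wins 23–9.
Site B vs Site G: Site G wins 23–9.
Site B vs Site F: Site B wins 19–13.
Site B vs Site D: Site B wins 19–13.
Site G vs Site F: Site F wins 22–10.
Site G vs Site D: Site G wins 19–13.
Site F vs Site D: Site F wins 32–0.
No candidate beats all others: Site A beats Site B beats Site F beats Site A, a majority cycle.

No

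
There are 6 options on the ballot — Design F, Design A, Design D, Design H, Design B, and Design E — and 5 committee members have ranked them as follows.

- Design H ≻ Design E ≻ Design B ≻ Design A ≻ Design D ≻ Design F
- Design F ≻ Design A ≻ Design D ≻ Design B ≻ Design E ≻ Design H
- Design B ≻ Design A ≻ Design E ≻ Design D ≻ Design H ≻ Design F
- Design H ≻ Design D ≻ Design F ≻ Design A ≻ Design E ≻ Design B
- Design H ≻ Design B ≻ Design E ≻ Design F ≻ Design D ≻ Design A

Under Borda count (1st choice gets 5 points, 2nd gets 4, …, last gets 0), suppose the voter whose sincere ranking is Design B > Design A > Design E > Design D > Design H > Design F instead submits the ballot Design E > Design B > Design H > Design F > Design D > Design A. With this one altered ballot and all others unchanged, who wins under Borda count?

Design H

Borda totals with the altered ballot: Design F 12, Design A 8, Design D 10, Design H 18, Design B 13, Design E 14.
The winner is unchanged: still Design H.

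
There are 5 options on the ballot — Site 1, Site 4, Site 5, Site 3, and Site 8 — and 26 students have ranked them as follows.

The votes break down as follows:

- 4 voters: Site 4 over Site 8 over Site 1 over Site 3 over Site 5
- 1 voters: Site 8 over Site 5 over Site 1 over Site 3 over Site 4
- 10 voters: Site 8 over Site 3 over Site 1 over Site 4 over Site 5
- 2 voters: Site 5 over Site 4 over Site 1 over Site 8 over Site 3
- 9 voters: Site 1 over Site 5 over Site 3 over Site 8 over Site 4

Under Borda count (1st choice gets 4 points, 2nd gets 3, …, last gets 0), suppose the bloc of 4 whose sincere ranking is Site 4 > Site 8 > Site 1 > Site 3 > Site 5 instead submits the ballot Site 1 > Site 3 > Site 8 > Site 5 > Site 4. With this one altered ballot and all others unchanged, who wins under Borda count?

Borda totals with the altered ballot: Site 1 78, Site 4 16, Site 5 42, Site 3 61, Site 8 63.
The winner is unchanged: still Site 1.

Site 1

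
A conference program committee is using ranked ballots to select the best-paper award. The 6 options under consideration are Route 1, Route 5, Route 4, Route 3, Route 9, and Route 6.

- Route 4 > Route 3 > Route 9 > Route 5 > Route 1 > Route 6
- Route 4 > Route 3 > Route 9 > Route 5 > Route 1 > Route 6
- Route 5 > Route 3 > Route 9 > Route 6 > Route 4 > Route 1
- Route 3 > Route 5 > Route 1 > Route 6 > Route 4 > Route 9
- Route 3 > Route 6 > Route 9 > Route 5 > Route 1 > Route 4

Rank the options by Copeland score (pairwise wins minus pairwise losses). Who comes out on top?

Route 3

Pairwise results:
  Route 1 vs Route 5: Route 5 wins 5–0.
  Route 1 vs Route 4: Route 4 wins 3–2.
  Route 1 vs Route 3: Route 3 wins 5–0.
  Route 1 vs Route 9: Route 9 wins 4–1.
  Route 1 vs Route 6: Route 1 wins 3–2.
  Route 5 vs Route 4: Route 5 wins 3–2.
  Route 5 vs Route 3: Route 3 wins 4–1.
  Route 5 vs Route 9: Route 9 wins 3–2.
  Route 5 vs Route 6: Route 5 wins 4–1.
  Route 4 vs Route 3: Route 3 wins 3–2.
  Route 4 vs Route 9: Route 4 wins 3–2.
  Route 4 vs Route 6: Route 6 wins 3–2.
  Route 3 vs Route 9: Route 3 wins 5–0.
  Route 3 vs Route 6: Route 3 wins 5–0.
  Route 9 vs Route 6: Route 9 wins 3–2.
Copeland scores (wins − losses):
  Route 1: 1 − 4 = -3
  Route 5: 3 − 2 = 1
  Route 4: 2 − 3 = -1
  Route 3: 5 − 0 = 5
  Route 9: 3 − 2 = 1
  Route 6: 1 − 4 = -3
Route 3 has the best Copeland score.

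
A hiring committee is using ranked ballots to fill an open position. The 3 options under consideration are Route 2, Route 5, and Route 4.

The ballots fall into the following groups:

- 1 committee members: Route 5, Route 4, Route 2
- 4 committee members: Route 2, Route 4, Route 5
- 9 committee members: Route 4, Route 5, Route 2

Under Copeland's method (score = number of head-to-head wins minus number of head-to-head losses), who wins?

Pairwise results:
  Route 2 vs Route 5: Route 5 wins 10–4.
  Route 2 vs Route 4: Route 4 wins 10–4.
  Route 5 vs Route 4: Route 4 wins 13–1.
Copeland scores (wins − losses):
  Route 2: 0 − 2 = -2
  Route 5: 1 − 1 = 0
  Route 4: 2 − 0 = 2
Route 4 has the best Copeland score.

Route 4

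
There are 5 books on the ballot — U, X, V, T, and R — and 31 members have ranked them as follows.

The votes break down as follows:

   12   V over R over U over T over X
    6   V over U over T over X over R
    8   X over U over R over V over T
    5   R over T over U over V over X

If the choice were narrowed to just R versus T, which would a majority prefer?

Ballots ranking R above T: 12+8+5 = 25.
Ballots ranking T above R: 6.
R wins the head-to-head, 25–6.

R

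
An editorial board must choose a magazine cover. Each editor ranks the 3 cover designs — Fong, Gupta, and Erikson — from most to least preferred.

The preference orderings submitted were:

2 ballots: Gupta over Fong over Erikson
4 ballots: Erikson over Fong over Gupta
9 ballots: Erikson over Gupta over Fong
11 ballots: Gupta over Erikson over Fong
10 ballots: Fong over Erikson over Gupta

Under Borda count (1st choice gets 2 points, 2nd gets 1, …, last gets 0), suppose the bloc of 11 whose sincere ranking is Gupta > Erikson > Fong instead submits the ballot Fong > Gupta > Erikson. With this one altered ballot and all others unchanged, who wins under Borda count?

Borda totals with the altered ballot: Fong 48, Gupta 24, Erikson 36.
The switch changes the winner from Erikson to Fong.

Fong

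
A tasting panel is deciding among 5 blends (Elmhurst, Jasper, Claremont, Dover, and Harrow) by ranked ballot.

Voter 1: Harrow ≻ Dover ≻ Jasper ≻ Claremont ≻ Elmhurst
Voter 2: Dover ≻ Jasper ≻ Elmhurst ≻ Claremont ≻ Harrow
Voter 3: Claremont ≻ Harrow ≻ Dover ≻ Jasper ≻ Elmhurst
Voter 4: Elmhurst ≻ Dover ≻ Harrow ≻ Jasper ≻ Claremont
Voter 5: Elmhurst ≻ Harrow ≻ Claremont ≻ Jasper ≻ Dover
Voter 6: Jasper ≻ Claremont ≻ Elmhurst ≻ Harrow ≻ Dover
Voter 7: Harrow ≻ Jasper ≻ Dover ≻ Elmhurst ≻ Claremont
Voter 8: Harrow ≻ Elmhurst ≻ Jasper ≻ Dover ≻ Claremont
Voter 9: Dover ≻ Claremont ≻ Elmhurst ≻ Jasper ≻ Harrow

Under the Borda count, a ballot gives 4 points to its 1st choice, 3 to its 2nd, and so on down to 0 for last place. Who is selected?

Harrow

Borda scores:
  Elmhurst: 0 + 2 + 0 + 4 + 4 + 2 + 1 + 3 + 2 = 18
  Jasper: 2 + 3 + 1 + 1 + 1 + 4 + 3 + 2 + 1 = 18
  Claremont: 1 + 1 + 4 + 0 + 2 + 3 + 0 + 0 + 3 = 14
  Dover: 3 + 4 + 2 + 3 + 0 + 0 + 2 + 1 + 4 = 19
  Harrow: 4 + 0 + 3 + 2 + 3 + 1 + 4 + 4 + 0 = 21
Harrow has the highest total.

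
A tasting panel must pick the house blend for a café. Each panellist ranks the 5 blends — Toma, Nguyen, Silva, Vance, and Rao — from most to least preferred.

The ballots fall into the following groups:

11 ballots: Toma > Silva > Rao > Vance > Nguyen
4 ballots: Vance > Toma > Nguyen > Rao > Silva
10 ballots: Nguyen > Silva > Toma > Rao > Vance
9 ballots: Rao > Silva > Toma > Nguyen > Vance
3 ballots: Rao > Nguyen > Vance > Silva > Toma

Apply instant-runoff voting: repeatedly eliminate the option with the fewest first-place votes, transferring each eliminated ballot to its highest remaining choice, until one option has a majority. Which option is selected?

Round 1: Rao 12, Toma 11, Nguyen 10, Vance 4, Silva 0. Silva has the fewest and is eliminated.
Round 2: Rao 12, Toma 11, Nguyen 10, Vance 4. Vance has the fewest and is eliminated.
Round 3: Toma 15, Rao 12, Nguyen 10. Nguyen has the fewest and is eliminated.
Round 4: Toma 25, Rao 12. Toma has a majority.

Toma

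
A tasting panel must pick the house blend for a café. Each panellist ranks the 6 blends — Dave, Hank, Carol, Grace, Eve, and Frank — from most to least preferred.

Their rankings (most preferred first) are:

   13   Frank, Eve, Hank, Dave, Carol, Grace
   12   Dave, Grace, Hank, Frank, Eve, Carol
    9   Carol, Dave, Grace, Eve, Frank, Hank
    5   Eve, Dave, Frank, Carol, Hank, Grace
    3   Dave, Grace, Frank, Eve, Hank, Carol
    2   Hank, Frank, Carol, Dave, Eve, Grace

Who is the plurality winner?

First-place vote totals:
  Dave: 15
  Hank: 2
  Carol: 9
  Grace: 0
  Eve: 5
  Frank: 13
Dave has the most first-place votes.

Dave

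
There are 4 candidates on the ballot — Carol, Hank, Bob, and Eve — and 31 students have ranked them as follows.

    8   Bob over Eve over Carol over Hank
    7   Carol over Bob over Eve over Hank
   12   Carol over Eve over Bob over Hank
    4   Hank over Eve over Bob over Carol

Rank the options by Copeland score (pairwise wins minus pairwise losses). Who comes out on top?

Carol

Pairwise results:
  Carol vs Hank: Carol wins 27–4.
  Carol vs Bob: Carol wins 19–12.
  Carol vs Eve: Carol wins 19–12.
  Hank vs Bob: Bob wins 27–4.
  Hank vs Eve: Eve wins 27–4.
  Bob vs Eve: Eve wins 16–15.
Copeland scores (wins − losses):
  Carol: 3 − 0 = 3
  Hank: 0 − 3 = -3
  Bob: 1 − 2 = -1
  Eve: 2 − 1 = 1
Carol has the best Copeland score.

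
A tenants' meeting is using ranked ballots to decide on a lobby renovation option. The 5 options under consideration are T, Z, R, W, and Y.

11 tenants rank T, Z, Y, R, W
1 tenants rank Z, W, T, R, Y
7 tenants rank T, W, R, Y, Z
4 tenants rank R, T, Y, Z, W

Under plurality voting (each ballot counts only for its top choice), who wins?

T

First-place vote totals:
  T: 18
  Z: 1
  R: 4
  W: 0
  Y: 0
T has the most first-place votes.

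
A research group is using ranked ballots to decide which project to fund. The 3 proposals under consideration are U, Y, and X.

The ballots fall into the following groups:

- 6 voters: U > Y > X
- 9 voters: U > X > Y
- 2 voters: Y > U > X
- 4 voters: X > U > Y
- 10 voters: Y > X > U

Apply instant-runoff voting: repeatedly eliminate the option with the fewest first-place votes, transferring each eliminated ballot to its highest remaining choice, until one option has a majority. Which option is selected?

Round 1: U 15, Y 12, X 4. X has the fewest and is eliminated.
Round 2: U 19, Y 12. U has a majority.

U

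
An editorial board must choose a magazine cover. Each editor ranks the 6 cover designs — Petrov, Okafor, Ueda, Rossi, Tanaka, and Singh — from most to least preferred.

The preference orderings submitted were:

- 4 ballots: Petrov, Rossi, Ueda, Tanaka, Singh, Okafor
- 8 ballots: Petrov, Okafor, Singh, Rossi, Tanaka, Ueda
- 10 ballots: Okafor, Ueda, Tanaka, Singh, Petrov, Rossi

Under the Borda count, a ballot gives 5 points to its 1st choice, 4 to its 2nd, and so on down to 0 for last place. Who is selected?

Borda scores:
  Petrov: 4·5 + 8·5 + 10·1 = 70
  Okafor: 4·0 + 8·4 + 10·5 = 82
  Ueda: 4·3 + 8·0 + 10·4 = 52
  Rossi: 4·4 + 8·2 + 10·0 = 32
  Tanaka: 4·2 + 8·1 + 10·3 = 46
  Singh: 4·1 + 8·3 + 10·2 = 48
Okafor has the highest total.

Okafor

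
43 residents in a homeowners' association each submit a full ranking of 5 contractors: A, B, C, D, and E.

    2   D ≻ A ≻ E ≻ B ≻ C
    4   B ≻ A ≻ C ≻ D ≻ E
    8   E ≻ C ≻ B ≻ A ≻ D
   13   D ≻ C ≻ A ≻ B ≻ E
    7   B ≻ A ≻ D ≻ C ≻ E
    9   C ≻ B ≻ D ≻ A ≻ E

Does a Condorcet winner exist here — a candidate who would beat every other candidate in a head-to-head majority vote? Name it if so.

There is no Condorcet winner

Head-to-head results (43 voters total):
A vs B: B wins 28–15.
A vs C: C wins 30–13.
A vs D: D wins 24–19.
A vs E: A wins 35–8.
B vs C: C wins 30–13.
B vs D: B wins 28–15.
B vs E: B wins 33–10.
C vs D: D wins 22–21.
C vs E: C wins 33–10.
D vs E: D wins 35–8.
No candidate beats all others: B beats D beats C beats B, a majority cycle.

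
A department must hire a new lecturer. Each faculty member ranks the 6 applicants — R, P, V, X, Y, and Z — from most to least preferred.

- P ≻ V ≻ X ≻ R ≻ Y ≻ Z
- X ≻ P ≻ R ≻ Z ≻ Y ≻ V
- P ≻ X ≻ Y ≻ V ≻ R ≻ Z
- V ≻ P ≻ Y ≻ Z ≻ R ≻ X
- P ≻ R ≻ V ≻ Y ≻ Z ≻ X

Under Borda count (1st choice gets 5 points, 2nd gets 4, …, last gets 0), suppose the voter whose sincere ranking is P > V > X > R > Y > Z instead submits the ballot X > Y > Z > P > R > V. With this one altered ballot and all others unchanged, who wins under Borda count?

P

Borda totals with the altered ballot: R 10, P 20, V 10, X 14, Y 13, Z 8.
The winner is unchanged: still P.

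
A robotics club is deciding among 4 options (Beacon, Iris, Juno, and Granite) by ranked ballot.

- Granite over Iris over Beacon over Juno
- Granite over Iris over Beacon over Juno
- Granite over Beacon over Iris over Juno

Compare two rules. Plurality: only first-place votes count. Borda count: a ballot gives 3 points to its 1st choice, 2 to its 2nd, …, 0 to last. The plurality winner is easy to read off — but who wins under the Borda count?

Plurality first-place counts: Beacon 0, Iris 0, Juno 0, Granite 3 → Granite.
Borda totals: Beacon 4, Iris 5, Juno 0, Granite 9 → Granite.

Granite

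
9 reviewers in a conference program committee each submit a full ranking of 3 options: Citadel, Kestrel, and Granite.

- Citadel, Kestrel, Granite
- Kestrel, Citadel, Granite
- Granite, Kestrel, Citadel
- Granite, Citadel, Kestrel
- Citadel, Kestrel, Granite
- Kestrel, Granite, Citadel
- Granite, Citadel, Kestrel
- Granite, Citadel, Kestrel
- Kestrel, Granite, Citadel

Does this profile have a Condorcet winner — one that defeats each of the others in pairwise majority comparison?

No

Head-to-head results (9 voters total):
Citadel vs Kestrel: Citadel wins 5–4.
Citadel vs Granite: Granite wins 6–3.
Kestrel vs Granite: Kestrel wins 5–4.
No candidate beats all others: Citadel beats Kestrel beats Granite beats Citadel, a majority cycle.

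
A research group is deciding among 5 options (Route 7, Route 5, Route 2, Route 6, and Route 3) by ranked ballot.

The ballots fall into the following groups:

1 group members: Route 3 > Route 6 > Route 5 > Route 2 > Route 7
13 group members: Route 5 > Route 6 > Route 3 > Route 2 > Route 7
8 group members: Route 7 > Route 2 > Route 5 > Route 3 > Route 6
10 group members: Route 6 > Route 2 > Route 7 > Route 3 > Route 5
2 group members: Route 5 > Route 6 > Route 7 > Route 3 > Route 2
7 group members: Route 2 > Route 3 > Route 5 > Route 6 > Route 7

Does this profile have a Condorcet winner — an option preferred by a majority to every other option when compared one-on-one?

No

Head-to-head results (41 voters total):
Route 7 vs Route 5: Route 5 wins 23–18.
Route 7 vs Route 2: Route 2 wins 31–10.
Route 7 vs Route 6: Route 6 wins 33–8.
Route 7 vs Route 3: Route 3 wins 21–20.
Route 5 vs Route 2: Route 2 wins 25–16.
Route 5 vs Route 6: Route 5 wins 30–11.
Route 5 vs Route 3: Route 5 wins 23–18.
Route 2 vs Route 6: Route 6 wins 26–15.
Route 2 vs Route 3: Route 2 wins 25–16.
Route 6 vs Route 3: Route 6 wins 25–16.
No candidate beats all others: Route 5 beats Route 6 beats Route 2 beats Route 5, a majority cycle.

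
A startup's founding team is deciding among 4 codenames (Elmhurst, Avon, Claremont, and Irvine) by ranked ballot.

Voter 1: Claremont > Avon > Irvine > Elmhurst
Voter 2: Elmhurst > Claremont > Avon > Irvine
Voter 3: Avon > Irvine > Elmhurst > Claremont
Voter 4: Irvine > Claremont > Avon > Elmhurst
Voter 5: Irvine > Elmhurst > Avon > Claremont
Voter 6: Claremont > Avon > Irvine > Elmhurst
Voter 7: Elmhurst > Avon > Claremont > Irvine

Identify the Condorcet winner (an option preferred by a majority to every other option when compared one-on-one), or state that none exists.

Head-to-head results (7 voters total):
Elmhurst vs Avon: Avon wins 4–3.
Elmhurst vs Claremont: Elmhurst wins 4–3.
Elmhurst vs Irvine: Irvine wins 5–2.
Avon vs Claremont: Claremont wins 4–3.
Avon vs Irvine: Avon wins 5–2.
Claremont vs Irvine: Claremont wins 4–3.
No candidate beats all others: Elmhurst beats Claremont beats Avon beats Elmhurst, a majority cycle.

There is no Condorcet winner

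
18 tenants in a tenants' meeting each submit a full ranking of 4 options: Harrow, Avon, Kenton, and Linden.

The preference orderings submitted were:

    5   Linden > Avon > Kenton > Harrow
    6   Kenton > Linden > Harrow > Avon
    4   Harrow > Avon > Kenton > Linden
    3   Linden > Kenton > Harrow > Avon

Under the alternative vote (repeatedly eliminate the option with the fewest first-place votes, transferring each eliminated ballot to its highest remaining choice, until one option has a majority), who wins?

Kenton

Round 1: Linden 8, Kenton 6, Harrow 4, Avon 0. Avon has the fewest and is eliminated.
Round 2: Linden 8, Kenton 6, Harrow 4. Harrow has the fewest and is eliminated.
Round 3: Kenton 10, Linden 8. Kenton has a majority.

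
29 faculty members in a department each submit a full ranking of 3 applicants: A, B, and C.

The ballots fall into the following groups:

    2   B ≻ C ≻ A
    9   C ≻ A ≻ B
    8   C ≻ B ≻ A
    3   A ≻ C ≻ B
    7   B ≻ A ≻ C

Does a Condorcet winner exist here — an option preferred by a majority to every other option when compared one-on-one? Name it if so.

C

Head-to-head results (29 voters total):
A vs B: B wins 17–12.
A vs C: C wins 19–10.
B vs C: C wins 20–9.
C beats each rival — A (19–10), B (20–9) — so C is the Condorcet winner.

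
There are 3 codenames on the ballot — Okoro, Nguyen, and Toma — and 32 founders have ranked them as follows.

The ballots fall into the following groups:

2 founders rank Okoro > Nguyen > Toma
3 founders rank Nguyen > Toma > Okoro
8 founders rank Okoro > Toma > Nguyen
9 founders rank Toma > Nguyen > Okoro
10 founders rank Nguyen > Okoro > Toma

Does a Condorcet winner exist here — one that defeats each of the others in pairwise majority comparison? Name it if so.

Head-to-head results (32 voters total):
Okoro vs Nguyen: Nguyen wins 22–10.
Okoro vs Toma: Okoro wins 20–12.
Nguyen vs Toma: Toma wins 17–15.
No candidate beats all others: Okoro beats Toma beats Nguyen beats Okoro, a majority cycle.

There is no Condorcet winner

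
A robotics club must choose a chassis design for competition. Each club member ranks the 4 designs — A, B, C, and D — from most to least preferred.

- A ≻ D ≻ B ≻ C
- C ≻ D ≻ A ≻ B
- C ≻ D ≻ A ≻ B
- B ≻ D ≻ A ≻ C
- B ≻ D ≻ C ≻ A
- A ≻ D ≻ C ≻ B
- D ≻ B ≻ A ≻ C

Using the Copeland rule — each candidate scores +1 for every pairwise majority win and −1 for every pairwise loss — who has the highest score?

D

Pairwise results:
  A vs B: A wins 4–3.
  A vs C: A wins 4–3.
  A vs D: D wins 5–2.
  B vs C: B wins 4–3.
  B vs D: D wins 5–2.
  C vs D: D wins 5–2.
Copeland scores (wins − losses):
  A: 2 − 1 = 1
  B: 1 − 2 = -1
  C: 0 − 3 = -3
  D: 3 − 0 = 3
D has the best Copeland score.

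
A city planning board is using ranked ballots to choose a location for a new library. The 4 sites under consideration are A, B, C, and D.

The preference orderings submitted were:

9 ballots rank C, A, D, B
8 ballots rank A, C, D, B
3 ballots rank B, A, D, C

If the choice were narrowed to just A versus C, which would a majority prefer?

Ballots ranking A above C: 8+3 = 11.
Ballots ranking C above A: 9.
A wins the head-to-head, 11–9.

A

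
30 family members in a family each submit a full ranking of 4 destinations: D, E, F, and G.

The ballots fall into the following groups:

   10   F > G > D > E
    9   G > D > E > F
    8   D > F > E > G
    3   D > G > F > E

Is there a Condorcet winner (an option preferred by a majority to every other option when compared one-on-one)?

No

Head-to-head results (30 voters total):
D vs E: D wins 30–0.
D vs F: D wins 20–10.
D vs G: G wins 19–11.
E vs F: F wins 21–9.
E vs G: G wins 22–8.
F vs G: F wins 18–12.
No candidate beats all others: D beats F beats G beats D, a majority cycle.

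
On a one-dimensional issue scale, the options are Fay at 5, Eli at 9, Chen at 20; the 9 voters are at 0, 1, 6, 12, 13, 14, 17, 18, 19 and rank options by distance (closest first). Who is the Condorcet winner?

Eli

With single-peaked preferences on a line, the Condorcet winner is the candidate closest to the median voter.
The median voter (position 13) is closest to Eli at 9.
Check: Eli vs Fay — voters closer to Eli: 6 of 9.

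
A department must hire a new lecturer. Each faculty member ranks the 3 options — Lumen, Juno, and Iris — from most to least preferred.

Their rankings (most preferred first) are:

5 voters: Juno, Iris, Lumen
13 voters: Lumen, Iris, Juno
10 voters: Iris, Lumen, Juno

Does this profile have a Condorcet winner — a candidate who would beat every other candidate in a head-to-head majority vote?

Head-to-head results (28 voters total):
Lumen vs Juno: Lumen wins 23–5.
Lumen vs Iris: Iris wins 15–13.
Juno vs Iris: Iris wins 23–5.
Iris beats each rival — Lumen (15–13), Juno (23–5) — so Iris is the Condorcet winner.

Yes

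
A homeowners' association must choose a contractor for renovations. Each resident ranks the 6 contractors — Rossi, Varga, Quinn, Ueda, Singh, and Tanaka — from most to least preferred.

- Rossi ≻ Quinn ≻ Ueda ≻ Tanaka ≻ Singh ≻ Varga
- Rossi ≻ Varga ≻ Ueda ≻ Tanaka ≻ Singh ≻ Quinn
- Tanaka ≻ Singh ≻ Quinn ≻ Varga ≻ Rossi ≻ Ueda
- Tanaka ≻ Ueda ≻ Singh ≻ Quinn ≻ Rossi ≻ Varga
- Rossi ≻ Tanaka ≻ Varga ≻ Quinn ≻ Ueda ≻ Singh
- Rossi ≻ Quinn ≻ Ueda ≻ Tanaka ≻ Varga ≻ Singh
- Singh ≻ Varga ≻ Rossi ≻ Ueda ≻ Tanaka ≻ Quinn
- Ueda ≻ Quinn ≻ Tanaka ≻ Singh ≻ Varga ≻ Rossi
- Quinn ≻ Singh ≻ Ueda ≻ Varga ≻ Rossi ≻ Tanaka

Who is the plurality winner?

Rossi

First-place vote totals:
  Rossi: 4
  Varga: 0
  Quinn: 1
  Ueda: 1
  Singh: 1
  Tanaka: 2
Rossi has the most first-place votes.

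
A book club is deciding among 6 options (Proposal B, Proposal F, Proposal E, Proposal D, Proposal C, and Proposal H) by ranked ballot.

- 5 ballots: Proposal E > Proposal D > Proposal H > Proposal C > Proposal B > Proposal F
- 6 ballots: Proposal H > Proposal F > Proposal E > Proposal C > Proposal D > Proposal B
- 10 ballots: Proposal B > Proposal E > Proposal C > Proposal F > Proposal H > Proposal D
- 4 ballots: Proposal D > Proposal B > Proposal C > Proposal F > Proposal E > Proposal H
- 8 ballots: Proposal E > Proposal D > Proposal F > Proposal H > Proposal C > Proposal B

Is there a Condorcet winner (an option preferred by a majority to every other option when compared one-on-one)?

Yes

Head-to-head results (33 voters total):
Proposal B vs Proposal F: Proposal B wins 19–14.
Proposal B vs Proposal E: Proposal E wins 19–14.
Proposal B vs Proposal D: Proposal D wins 23–10.
Proposal B vs Proposal C: Proposal C wins 19–14.
Proposal B vs Proposal H: Proposal H wins 19–14.
Proposal F vs Proposal E: Proposal E wins 23–10.
Proposal F vs Proposal D: Proposal D wins 17–16.
Proposal F vs Proposal C: Proposal C wins 19–14.
Proposal F vs Proposal H: Proposal F wins 22–11.
Proposal E vs Proposal D: Proposal E wins 29–4.
Proposal E vs Proposal C: Proposal E wins 29–4.
Proposal E vs Proposal H: Proposal E wins 27–6.
Proposal D vs Proposal C: Proposal D wins 17–16.
Proposal D vs Proposal H: Proposal D wins 17–16.
Proposal C vs Proposal H: Proposal H wins 19–14.
Proposal E beats each rival — Proposal B (19–14), Proposal F (23–10), Proposal D (29–4), Proposal C (29–4), Proposal H (27–6) — so Proposal E is the Condorcet winner.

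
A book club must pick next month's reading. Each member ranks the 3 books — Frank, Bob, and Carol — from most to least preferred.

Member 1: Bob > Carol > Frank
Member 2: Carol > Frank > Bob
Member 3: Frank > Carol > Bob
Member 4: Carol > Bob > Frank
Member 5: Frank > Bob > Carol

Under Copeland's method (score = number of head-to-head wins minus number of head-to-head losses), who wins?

Pairwise results:
  Frank vs Bob: Frank wins 3–2.
  Frank vs Carol: Carol wins 3–2.
  Bob vs Carol: Carol wins 3–2.
Copeland scores (wins − losses):
  Frank: 1 − 1 = 0
  Bob: 0 − 2 = -2
  Carol: 2 − 0 = 2
Carol has the best Copeland score.

Carol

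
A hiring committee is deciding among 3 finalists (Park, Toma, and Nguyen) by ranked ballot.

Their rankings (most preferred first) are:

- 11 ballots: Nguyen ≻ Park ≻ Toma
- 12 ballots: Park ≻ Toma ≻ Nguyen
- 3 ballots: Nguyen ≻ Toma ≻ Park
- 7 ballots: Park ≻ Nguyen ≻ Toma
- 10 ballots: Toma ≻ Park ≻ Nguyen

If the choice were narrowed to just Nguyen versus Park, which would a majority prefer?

Ballots ranking Nguyen above Park: 11+3 = 14.
Ballots ranking Park above Nguyen: 12+7+10 = 29.
Park wins the head-to-head, 29–14.

Park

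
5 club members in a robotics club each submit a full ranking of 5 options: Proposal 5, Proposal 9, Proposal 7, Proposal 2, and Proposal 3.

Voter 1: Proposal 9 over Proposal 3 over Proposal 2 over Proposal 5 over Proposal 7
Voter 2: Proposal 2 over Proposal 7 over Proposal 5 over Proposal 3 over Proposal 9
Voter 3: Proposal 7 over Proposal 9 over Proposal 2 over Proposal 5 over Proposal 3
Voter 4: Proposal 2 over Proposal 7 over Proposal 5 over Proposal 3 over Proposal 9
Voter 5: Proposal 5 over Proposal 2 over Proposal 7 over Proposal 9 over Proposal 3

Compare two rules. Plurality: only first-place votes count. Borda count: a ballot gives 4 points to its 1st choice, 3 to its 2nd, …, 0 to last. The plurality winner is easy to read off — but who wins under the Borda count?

Plurality first-place counts: Proposal 5 1, Proposal 9 1, Proposal 7 1, Proposal 2 2, Proposal 3 0 → Proposal 2.
Borda totals: Proposal 5 10, Proposal 9 8, Proposal 7 12, Proposal 2 15, Proposal 3 5 → Proposal 2.

Proposal 2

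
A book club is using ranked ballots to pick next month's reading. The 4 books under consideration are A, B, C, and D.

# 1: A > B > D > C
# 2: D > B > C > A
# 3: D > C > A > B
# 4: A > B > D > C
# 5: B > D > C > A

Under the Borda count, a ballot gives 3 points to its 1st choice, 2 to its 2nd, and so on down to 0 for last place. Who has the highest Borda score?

D

Borda scores:
  A: 3 + 0 + 1 + 3 + 0 = 7
  B: 2 + 2 + 0 + 2 + 3 = 9
  C: 0 + 1 + 2 + 0 + 1 = 4
  D: 1 + 3 + 3 + 1 + 2 = 10
D has the highest total.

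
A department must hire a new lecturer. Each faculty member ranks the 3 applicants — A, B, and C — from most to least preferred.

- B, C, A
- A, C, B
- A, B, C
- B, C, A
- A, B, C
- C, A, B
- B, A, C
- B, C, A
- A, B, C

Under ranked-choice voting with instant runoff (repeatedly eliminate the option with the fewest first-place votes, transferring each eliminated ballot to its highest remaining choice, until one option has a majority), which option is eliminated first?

Round 1: A 4, B 4, C 1. C has the fewest and is eliminated.
Round 2: A 5, B 4. A has a majority.

C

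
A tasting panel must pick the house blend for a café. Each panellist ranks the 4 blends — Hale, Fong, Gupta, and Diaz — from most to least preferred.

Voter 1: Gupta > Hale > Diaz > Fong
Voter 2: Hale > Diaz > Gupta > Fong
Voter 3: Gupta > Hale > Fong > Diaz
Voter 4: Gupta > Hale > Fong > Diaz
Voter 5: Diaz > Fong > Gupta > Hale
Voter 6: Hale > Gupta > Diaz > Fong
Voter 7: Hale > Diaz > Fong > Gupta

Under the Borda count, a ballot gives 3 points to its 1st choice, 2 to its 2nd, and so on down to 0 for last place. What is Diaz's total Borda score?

9

Borda scores:
  Hale: 2 + 3 + 2 + 2 + 0 + 3 + 3 = 15
  Fong: 0 + 0 + 1 + 1 + 2 + 0 + 1 = 5
  Gupta: 3 + 1 + 3 + 3 + 1 + 2 + 0 = 13
  Diaz: 1 + 2 + 0 + 0 + 3 + 1 + 2 = 9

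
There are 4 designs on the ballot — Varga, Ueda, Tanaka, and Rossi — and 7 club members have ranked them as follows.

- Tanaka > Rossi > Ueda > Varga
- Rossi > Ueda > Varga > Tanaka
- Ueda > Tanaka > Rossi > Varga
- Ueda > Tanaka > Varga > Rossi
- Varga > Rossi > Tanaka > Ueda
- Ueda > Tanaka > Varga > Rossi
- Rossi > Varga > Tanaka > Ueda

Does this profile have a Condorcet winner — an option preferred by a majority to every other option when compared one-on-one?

Head-to-head results (7 voters total):
Varga vs Ueda: Ueda wins 5–2.
Varga vs Tanaka: Tanaka wins 4–3.
Varga vs Rossi: Rossi wins 4–3.
Ueda vs Tanaka: Ueda wins 4–3.
Ueda vs Rossi: Rossi wins 4–3.
Tanaka vs Rossi: Tanaka wins 4–3.
No candidate beats all others: Ueda beats Tanaka beats Rossi beats Ueda, a majority cycle.

No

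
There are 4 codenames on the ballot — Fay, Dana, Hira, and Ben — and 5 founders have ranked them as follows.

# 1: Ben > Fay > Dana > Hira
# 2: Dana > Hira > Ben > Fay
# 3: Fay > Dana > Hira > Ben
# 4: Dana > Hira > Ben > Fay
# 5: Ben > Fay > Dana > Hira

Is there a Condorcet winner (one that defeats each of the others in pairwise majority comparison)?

Head-to-head results (5 voters total):
Fay vs Dana: Fay wins 3–2.
Fay vs Hira: Fay wins 3–2.
Fay vs Ben: Ben wins 4–1.
Dana vs Hira: Dana wins 5–0.
Dana vs Ben: Dana wins 3–2.
Hira vs Ben: Hira wins 3–2.
No candidate beats all others: Fay beats Dana beats Ben beats Fay, a majority cycle.

No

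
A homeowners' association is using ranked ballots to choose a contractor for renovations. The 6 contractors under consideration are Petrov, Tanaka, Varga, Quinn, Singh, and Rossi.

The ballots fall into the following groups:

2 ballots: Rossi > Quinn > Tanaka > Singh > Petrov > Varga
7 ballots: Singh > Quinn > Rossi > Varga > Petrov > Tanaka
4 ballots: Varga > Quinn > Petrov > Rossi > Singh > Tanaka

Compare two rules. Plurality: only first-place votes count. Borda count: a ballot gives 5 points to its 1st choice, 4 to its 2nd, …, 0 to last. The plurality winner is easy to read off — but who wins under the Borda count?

Plurality first-place counts: Petrov 0, Tanaka 0, Varga 4, Quinn 0, Singh 7, Rossi 2 → Singh.
Borda totals: Petrov 21, Tanaka 6, Varga 34, Quinn 52, Singh 43, Rossi 39 → Quinn.

Quinn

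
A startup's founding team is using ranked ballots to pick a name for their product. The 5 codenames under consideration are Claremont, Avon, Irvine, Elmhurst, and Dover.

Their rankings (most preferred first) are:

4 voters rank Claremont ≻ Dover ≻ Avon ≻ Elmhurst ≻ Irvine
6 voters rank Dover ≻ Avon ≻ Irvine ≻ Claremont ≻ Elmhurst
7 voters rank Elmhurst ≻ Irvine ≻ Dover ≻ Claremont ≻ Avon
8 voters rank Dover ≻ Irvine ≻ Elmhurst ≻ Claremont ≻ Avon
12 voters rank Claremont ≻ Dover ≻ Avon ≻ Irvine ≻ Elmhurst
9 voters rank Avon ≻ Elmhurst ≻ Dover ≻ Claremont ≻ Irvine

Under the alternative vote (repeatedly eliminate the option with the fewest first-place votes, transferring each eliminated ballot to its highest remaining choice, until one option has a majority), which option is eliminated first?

Round 1: Claremont 16, Dover 14, Avon 9, Elmhurst 7, Irvine 0. Irvine has the fewest and is eliminated.
Round 2: Claremont 16, Dover 14, Avon 9, Elmhurst 7. Elmhurst has the fewest and is eliminated.
Round 3: Dover 21, Claremont 16, Avon 9. Avon has the fewest and is eliminated.
Round 4: Dover 30, Claremont 16. Dover has a majority.

Irvine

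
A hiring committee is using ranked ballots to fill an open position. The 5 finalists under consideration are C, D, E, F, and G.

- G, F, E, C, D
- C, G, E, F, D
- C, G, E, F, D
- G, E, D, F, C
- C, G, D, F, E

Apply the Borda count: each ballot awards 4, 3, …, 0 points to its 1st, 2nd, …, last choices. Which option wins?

G

Borda scores:
  C: 1 + 4 + 4 + 0 + 4 = 13
  D: 0 + 0 + 0 + 2 + 2 = 4
  E: 2 + 2 + 2 + 3 + 0 = 9
  F: 3 + 1 + 1 + 1 + 1 = 7
  G: 4 + 3 + 3 + 4 + 3 = 17
G has the highest total.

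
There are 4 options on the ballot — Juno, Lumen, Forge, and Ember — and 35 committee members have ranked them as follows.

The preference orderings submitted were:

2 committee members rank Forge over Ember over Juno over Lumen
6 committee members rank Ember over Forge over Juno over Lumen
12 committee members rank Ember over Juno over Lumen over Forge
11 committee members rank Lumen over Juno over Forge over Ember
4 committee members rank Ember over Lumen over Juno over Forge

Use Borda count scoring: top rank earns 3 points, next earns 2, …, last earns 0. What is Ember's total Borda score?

Borda scores:
  Juno: 2·1 + 6·1 + 12·2 + 11·2 + 4·1 = 58
  Lumen: 2·0 + 6·0 + 12·1 + 11·3 + 4·2 = 53
  Forge: 2·3 + 6·2 + 12·0 + 11·1 + 4·0 = 29
  Ember: 2·2 + 6·3 + 12·3 + 11·0 + 4·3 = 70

70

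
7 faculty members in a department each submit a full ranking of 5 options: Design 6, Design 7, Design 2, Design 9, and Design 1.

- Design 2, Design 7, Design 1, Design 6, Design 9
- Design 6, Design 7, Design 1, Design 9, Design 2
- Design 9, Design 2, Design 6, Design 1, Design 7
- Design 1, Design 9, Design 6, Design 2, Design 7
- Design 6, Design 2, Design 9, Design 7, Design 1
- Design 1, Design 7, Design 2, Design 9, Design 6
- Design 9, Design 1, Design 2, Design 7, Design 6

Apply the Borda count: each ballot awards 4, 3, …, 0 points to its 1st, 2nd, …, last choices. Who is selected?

Borda scores:
  Design 6: 1 + 4 + 2 + 2 + 4 + 0 + 0 = 13
  Design 7: 3 + 3 + 0 + 0 + 1 + 3 + 1 = 11
  Design 2: 4 + 0 + 3 + 1 + 3 + 2 + 2 = 15
  Design 9: 0 + 1 + 4 + 3 + 2 + 1 + 4 = 15
  Design 1: 2 + 2 + 1 + 4 + 0 + 4 + 3 = 16
Design 1 has the highest total.

Design 1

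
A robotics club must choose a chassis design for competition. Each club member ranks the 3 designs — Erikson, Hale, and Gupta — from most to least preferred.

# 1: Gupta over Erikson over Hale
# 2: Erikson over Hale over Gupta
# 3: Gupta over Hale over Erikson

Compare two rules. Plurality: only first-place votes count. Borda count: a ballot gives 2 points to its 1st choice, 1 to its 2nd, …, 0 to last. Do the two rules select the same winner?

Plurality first-place counts: Erikson 1, Hale 0, Gupta 2 → Gupta.
Borda totals: Erikson 3, Hale 2, Gupta 4 → Gupta.
The two rules agree on Gupta.

Yes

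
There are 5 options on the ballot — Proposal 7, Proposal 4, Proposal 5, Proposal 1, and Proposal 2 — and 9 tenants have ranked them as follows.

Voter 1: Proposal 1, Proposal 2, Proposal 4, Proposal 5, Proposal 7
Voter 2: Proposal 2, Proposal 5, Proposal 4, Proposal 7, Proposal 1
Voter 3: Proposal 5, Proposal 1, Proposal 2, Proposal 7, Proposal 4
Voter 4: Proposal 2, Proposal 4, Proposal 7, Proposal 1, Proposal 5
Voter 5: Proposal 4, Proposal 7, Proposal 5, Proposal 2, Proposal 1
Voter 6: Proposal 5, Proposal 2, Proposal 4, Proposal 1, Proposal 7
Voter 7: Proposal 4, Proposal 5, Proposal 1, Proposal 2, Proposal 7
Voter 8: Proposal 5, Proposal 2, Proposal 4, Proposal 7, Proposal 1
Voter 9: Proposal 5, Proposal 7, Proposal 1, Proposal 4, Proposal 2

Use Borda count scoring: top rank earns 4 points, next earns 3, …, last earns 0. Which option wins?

Proposal 5

Borda scores:
  Proposal 7: 0 + 1 + 1 + 2 + 3 + 0 + 0 + 1 + 3 = 11
  Proposal 4: 2 + 2 + 0 + 3 + 4 + 2 + 4 + 2 + 1 = 20
  Proposal 5: 1 + 3 + 4 + 0 + 2 + 4 + 3 + 4 + 4 = 25
  Proposal 1: 4 + 0 + 3 + 1 + 0 + 1 + 2 + 0 + 2 = 13
  Proposal 2: 3 + 4 + 2 + 4 + 1 + 3 + 1 + 3 + 0 = 21
Proposal 5 has the highest total.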